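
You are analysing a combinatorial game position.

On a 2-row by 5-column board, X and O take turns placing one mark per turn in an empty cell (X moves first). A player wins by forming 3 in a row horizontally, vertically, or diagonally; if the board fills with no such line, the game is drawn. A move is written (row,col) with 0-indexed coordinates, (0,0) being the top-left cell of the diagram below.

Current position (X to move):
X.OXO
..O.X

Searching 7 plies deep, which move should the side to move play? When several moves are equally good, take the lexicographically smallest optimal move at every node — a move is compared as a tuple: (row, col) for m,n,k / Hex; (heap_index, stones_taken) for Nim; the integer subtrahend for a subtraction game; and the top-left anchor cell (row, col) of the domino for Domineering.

p1 X@[X.OXO/..O.X]: (0,1)[XXOXO/..O.X]-1 (1,0)[X.OXO/X.O.X]+0* (1,1)[X.OXO/.XO.X]+0 (1,3)[X.OXO/..OXX]+0
p2 O@[X.OXO/X.O.X]: (0,1)[XOOXO/X.O.X]+0* (1,1)[X.OXO/XOO.X]+0 (1,3)[X.OXO/X.OOX]+0
p3 X@[XOOXO/X.O.X]: (1,1)[XOOXO/XXO.X]+0* (1,3)[XOOXO/X.OXX]+0
p4 O@[XOOXO/XXO.X]: (1,3)[XOOXO/XXOOX]+0*
p5 X@[XOOXO/XXOOX] terminal +0; root [X.OXO/..O.X] d7

X's best at [X.OXO/..O.X]: (1,0)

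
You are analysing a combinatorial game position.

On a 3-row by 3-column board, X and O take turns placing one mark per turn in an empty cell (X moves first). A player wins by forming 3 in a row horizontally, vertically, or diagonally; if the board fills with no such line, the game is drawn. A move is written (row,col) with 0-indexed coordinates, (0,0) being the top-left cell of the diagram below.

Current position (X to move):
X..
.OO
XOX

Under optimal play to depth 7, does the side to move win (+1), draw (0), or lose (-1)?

value(X../.OO/XOX, X) = +1

ply 1, X at X../.OO/XOX | (0,1)=-1→XX./.OO/XOX; (0,2)=-1→X.X/.OO/XOX; (1,0)=+1→X../XOO/XOX*
ply 2: X../XOO/XOX is terminal -1 (O); from X../.OO/XOX depth 7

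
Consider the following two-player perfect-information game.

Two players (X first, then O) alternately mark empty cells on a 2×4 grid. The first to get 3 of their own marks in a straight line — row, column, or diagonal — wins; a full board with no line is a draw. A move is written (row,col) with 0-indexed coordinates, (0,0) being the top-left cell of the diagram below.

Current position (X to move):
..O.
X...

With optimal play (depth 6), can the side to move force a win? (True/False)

X winning at [..O./X...]: False

p1 X@[..O./X...]: (0,0)[X.O./X...]+0* (0,1)[.XO./X...]+0 (0,3)[..OX/X...]+0 (1,1)[..O./XX..]+0 (1,2)[..O./X.X.]+0 (1,3)[..O./X..X]-1
p2 O@[X.O./X...]: (0,1)[XOO./X...]+0* (0,3)[X.OO/X...]+0 (1,1)[X.O./XO..]+0 (1,2)[X.O./X.O.]+0 (1,3)[X.O./X..O]+0
p3 X@[XOO./X...]: (0,3)[XOOX/X...]+0* (1,1)[XOO./XX..]-1 (1,2)[XOO./X.X.]-1 (1,3)[XOO./X..X]-1
p4 O@[XOOX/X...]: (1,1)[XOOX/XO..]+0* (1,2)[XOOX/X.O.]+0 (1,3)[XOOX/X..O]+0
p5 X@[XOOX/XO..]: (1,2)[XOOX/XOX.]+0* (1,3)[XOOX/XO.X]+0
p6 O@[XOOX/XOX.]: (1,3)[XOOX/XOXO]+0*
p7 X@[XOOX/XOXO] terminal +0; root [..O./X...] d6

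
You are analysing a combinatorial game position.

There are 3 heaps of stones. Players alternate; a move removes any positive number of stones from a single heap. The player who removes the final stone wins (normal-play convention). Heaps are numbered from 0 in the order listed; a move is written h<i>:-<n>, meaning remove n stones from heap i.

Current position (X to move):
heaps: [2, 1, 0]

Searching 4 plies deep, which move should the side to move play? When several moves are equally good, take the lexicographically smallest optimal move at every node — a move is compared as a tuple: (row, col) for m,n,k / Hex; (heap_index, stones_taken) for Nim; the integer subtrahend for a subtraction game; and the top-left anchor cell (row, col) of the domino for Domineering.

X's best at [(2,1,0)]: h0:-1

ply 1, X at (2,1,0) | h0:-1=+1→(1,1,0)*; h0:-2=-1→(0,1,0); h1:-1=-1→(2,0,0)
ply 2, O at (1,1,0) | h0:-1=-1→(0,1,0)*; h1:-1=-1→(1,0,0)
ply 3, X at (0,1,0) | h1:-1=+1→(0,0,0)*
ply 4: (0,0,0) is terminal -1 (O); from (2,1,0) depth 4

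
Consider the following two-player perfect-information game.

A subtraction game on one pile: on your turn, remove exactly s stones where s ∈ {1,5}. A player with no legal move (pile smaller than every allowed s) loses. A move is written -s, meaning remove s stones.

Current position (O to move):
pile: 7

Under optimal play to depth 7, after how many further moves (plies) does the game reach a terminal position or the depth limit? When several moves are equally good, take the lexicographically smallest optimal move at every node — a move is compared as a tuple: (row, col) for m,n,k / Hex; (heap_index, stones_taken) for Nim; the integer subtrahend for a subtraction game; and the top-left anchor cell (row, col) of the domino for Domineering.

PV length from [7]: 7 plies

ply 1, O at 7 | -1=+1→6*; -5=+1→2
ply 2, X at 6 | -1=-1→5*; -5=-1→1
ply 3, O at 5 | -1=+1→4*; -5=+1→0
ply 4, X at 4 | -1=-1→3*
ply 5, O at 3 | -1=+1→2*
ply 6, X at 2 | -1=-1→1*
ply 7, O at 1 | -1=+1→0*
ply 8: 0 is terminal -1 (X); from 7 depth 7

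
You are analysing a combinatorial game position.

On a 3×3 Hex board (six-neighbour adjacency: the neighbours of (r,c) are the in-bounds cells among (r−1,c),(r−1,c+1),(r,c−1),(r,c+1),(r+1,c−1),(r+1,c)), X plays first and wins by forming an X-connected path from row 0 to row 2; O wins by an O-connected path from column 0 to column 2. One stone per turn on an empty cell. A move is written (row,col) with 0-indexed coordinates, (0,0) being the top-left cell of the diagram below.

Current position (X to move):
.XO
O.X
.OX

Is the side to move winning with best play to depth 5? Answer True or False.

p1 X@[.XO/O.X/.OX]: (0,0)[XXO/O.X/.OX]-1 (1,1)[.XO/OXX/.OX]+1* (2,0)[.XO/O.X/XOX]-1
p2 O@[.XO/OXX/.OX] terminal -1; root [.XO/O.X/.OX] d5

X winning at [.XO/O.X/.OX]: True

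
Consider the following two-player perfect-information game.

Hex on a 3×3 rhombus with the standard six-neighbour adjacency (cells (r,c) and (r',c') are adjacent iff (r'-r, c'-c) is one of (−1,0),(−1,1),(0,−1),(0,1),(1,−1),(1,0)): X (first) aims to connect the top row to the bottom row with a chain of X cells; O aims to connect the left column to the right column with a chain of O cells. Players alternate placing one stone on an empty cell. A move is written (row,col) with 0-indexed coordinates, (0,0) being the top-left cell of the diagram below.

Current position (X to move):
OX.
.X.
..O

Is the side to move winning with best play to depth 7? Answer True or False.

X winning at [OX./.X./..O]: True

ply 1, X at OX./.X./..O | (0,2)=+1→OXX/.X./..O*; (1,0)=+1→OX./XX./..O; (1,2)=+1→OX./.XX/..O; (2,0)=+1→OX./.X./X.O; (2,1)=+1→OX./.X./.XO
ply 2, O at OXX/.X./..O | (1,0)=-1→OXX/OX./..O*; (1,2)=-1→OXX/.XO/..O; (2,0)=-1→OXX/.X./O.O; (2,1)=-1→OXX/.X./.OO
ply 3, X at OXX/OX./..O | (1,2)=+1→OXX/OXX/..O*; (2,0)=+1→OXX/OX./X.O; (2,1)=+1→OXX/OX./.XO
ply 4, O at OXX/OXX/..O | (2,0)=-1→OXX/OXX/O.O*; (2,1)=-1→OXX/OXX/.OO
ply 5, X at OXX/OXX/O.O | (2,1)=+1→OXX/OXX/OXO*
ply 6: OXX/OXX/OXO is terminal -1 (O); from OX./.X./..O depth 7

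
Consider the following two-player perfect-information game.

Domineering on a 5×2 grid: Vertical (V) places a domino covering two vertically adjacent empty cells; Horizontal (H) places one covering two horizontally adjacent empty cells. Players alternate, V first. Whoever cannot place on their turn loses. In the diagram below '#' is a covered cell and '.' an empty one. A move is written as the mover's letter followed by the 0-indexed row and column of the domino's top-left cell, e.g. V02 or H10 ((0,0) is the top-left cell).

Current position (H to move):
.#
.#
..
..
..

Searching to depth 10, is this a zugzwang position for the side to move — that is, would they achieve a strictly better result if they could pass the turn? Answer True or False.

[.#/.#/../../..] H move#1: H20:-1/.#/.#/##/../.., H30:+1/.#/.#/../##/..*, H40:-1/.#/.#/../../##
[.#/.#/../##/..] V move#2: V00:-1/##/##/../##/..*, V10:-1/.#/##/#./##/..
[##/##/../##/..] H move#3: H20:+1/##/##/##/##/..*, H40:+1/##/##/../##/##
[##/##/##/##/..] end (terminal -1, V#4); searched .#/.#/../../.. to 10
pass branch (V moves first from the same position):
  | [.#/.#/../../..] V move#1: V00:-1/##/##/../../.., V10:-1/.#/##/#./../.., V20:+1/.#/.#/#./#./..*, V21:+1/.#/.#/.#/.#/.., V30:+1/.#/.#/../#./#., V31:+1/.#/.#/../.#/.#
  | [.#/.#/#./#./..] H move#2: H40:-1/.#/.#/#./#./##*
  | [.#/.#/#./#./##] V move#3: V00:+1/##/##/#./#./##*, V21:+1/.#/.#/##/##/##
  | [##/##/#./#./##] end (terminal -1, H#4); searched .#/.#/../../.. to 10
H moving scores +1; H passing scores -1

zugzwang(.#/.#/../../.., H) = False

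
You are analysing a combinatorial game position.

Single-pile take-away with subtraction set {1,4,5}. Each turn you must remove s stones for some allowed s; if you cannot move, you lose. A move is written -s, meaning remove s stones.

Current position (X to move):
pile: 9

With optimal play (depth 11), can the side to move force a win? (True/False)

X winning at [9]: True

[9] X move#1: -1:+1/8*, -4:-1/5, -5:-1/4
[8] O move#2: -1:-1/7*, -4:-1/4, -5:-1/3
[7] X move#3: -1:-1/6, -4:-1/3, -5:+1/2*
[2] O move#4: -1:-1/1*
[1] X move#5: -1:+1/0*
[0] end (terminal -1, O#6); searched 9 to 11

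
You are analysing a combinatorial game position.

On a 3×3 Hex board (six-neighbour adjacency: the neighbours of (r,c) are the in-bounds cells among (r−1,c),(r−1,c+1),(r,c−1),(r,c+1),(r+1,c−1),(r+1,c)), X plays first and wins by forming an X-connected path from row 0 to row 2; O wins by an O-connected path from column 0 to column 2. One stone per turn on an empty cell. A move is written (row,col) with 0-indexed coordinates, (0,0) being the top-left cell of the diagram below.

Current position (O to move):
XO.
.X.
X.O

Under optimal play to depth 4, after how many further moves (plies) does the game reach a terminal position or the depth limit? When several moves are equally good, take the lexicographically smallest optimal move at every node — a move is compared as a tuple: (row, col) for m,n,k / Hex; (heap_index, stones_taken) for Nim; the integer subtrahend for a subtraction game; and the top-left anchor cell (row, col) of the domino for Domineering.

PV length from [XO./.X./X.O]: 2 plies

[XO./.X./X.O] O move#1: (0,2):-1/XOO/.X./X.O*, (1,0):-1/XO./OX./X.O, (1,2):-1/XO./.XO/X.O, (2,1):-1/XO./.X./XOO
[XOO/.X./X.O] X move#2: (1,0):+1/XOO/XX./X.O*, (1,2):-1/XOO/.XX/X.O, (2,1):-1/XOO/.X./XXO
[XOO/XX./X.O] end (terminal -1, O#3); searched XO./.X./X.O to 4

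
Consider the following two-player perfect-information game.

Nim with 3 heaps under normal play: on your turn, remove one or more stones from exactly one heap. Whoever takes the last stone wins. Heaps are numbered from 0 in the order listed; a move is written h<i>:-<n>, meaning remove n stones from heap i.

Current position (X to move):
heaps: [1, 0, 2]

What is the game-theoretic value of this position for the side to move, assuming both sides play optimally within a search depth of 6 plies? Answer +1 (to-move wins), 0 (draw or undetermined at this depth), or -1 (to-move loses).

value((1,0,2), X) = +1

[(1,0,2)] X move#1: h0:-1:-1/(0,0,2), h2:-1:+1/(1,0,1)*, h2:-2:-1/(1,0,0)
[(1,0,1)] O move#2: h0:-1:-1/(0,0,1)*, h2:-1:-1/(1,0,0)
[(0,0,1)] X move#3: h2:-1:+1/(0,0,0)*
[(0,0,0)] end (terminal -1, O#4); searched (1,0,2) to 6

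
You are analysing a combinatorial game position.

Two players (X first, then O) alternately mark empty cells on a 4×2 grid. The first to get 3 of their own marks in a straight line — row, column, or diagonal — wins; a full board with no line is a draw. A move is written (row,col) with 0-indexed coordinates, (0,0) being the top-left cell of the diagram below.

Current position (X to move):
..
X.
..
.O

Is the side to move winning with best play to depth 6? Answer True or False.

X winning at [../X./../.O]: True

p1 X@[../X./../.O]: (0,0)[X./X./../.O]+0 (0,1)[.X/X./../.O]+0 (1,1)[../XX/../.O]+0 (2,0)[../X./X./.O]+1* (2,1)[../X./.X/.O]+0 (3,0)[../X./../XO]+0
p2 O@[../X./X./.O]: (0,0)[O./X./X./.O]-1* (0,1)[.O/X./X./.O]-1 (1,1)[../XO/X./.O]-1 (2,1)[../X./XO/.O]-1 (3,0)[../X./X./OO]-1
p3 X@[O./X./X./.O]: (0,1)[OX/X./X./.O]+0 (1,1)[O./XX/X./.O]+0 (2,1)[O./X./XX/.O]+0 (3,0)[O./X./X./XO]+1*
p4 O@[O./X./X./XO] terminal -1; root [../X./../.O] d6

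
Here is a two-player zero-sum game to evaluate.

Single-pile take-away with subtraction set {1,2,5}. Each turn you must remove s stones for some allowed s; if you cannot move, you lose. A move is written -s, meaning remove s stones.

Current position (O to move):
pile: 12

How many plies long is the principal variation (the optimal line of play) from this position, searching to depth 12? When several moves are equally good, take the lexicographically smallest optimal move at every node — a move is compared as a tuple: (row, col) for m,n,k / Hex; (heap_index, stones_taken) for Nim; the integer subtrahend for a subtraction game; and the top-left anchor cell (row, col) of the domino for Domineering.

PV length from [12]: 8 plies

ply 1, O at 12 | -1=-1→11*; -2=-1→10; -5=-1→7
ply 2, X at 11 | -1=-1→10; -2=+1→9*; -5=+1→6
ply 3, O at 9 | -1=-1→8*; -2=-1→7; -5=-1→4
ply 4, X at 8 | -1=-1→7; -2=+1→6*; -5=+1→3
ply 5, O at 6 | -1=-1→5*; -2=-1→4; -5=-1→1
ply 6, X at 5 | -1=-1→4; -2=+1→3*; -5=+1→0
ply 7, O at 3 | -1=-1→2*; -2=-1→1
ply 8, X at 2 | -1=-1→1; -2=+1→0*
ply 9: 0 is terminal -1 (O); from 12 depth 12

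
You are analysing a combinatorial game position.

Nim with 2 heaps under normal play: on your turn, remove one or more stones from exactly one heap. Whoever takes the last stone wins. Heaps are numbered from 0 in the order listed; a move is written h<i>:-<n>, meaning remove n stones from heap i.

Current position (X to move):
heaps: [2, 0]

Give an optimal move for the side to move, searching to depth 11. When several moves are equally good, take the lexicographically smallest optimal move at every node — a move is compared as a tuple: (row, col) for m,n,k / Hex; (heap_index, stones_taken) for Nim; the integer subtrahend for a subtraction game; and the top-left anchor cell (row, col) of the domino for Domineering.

X's best at [(2,0)]: h0:-2

ply 1, X at (2,0) | h0:-1=-1→(1,0); h0:-2=+1→(0,0)*
ply 2: (0,0) is terminal -1 (O); from (2,0) depth 11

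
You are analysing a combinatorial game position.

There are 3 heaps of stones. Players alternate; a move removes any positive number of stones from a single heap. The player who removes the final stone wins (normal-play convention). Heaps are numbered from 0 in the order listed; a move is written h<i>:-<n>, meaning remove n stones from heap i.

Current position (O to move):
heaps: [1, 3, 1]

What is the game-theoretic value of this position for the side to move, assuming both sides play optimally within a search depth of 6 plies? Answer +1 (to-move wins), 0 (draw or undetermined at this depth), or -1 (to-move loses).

p1 O@[(1,3,1)]: h0:-1[(0,3,1)]-1 h1:-1[(1,2,1)]-1 h1:-2[(1,1,1)]-1 h1:-3[(1,0,1)]+1* h2:-1[(1,3,0)]-1
p2 X@[(1,0,1)]: h0:-1[(0,0,1)]-1* h2:-1[(1,0,0)]-1
p3 O@[(0,0,1)]: h2:-1[(0,0,0)]+1*
p4 X@[(0,0,0)] terminal -1; root [(1,3,1)] d6

value((1,3,1), O) = +1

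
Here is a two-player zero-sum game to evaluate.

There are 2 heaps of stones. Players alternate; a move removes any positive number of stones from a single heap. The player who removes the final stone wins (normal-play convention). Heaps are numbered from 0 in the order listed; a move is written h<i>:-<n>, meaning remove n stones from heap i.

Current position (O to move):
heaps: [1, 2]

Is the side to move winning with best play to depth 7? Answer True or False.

O winning at [(1,2)]: True

p1 O@[(1,2)]: h0:-1[(0,2)]-1 h1:-1[(1,1)]+1* h1:-2[(1,0)]-1
p2 X@[(1,1)]: h0:-1[(0,1)]-1* h1:-1[(1,0)]-1
p3 O@[(0,1)]: h1:-1[(0,0)]+1*
p4 X@[(0,0)] terminal -1; root [(1,2)] d7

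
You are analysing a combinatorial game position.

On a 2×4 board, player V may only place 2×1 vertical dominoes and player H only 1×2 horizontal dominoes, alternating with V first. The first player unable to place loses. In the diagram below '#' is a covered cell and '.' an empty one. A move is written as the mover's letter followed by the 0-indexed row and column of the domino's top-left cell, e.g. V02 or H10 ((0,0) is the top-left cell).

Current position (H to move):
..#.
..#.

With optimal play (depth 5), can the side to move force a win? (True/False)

H winning at [..#./..#.]: True

p1 H@[..#./..#.]: H00[###./..#.]+1* H10[..#./###.]+1
p2 V@[###./..#.]: V03[####/..##]-1*
p3 H@[####/..##]: H10[####/####]+1*
p4 V@[####/####] terminal -1; root [..#./..#.] d5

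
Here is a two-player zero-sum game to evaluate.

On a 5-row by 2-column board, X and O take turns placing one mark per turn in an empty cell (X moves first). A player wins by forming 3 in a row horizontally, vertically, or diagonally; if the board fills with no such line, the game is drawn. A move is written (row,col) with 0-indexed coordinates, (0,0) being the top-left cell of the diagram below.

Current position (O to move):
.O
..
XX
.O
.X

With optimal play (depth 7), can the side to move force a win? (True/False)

O winning at [.O/../XX/.O/.X]: False

[.O/../XX/.O/.X] O move#1: (0,0):-1/OO/../XX/.O/.X, (1,0):+0/.O/O./XX/.O/.X*, (1,1):-1/.O/.O/XX/.O/.X, (3,0):+0/.O/../XX/OO/.X, (4,0):-1/.O/../XX/.O/OX
[.O/O./XX/.O/.X] X move#2: (0,0):+0/XO/O./XX/.O/.X*, (1,1):+0/.O/OX/XX/.O/.X, (3,0):+0/.O/O./XX/XO/.X, (4,0):+0/.O/O./XX/.O/XX
[XO/O./XX/.O/.X] O move#3: (1,1):+0/XO/OO/XX/.O/.X*, (3,0):+0/XO/O./XX/OO/.X, (4,0):+0/XO/O./XX/.O/OX
[XO/OO/XX/.O/.X] X move#4: (3,0):+0/XO/OO/XX/XO/.X*, (4,0):+0/XO/OO/XX/.O/XX
[XO/OO/XX/XO/.X] O move#5: (4,0):+0/XO/OO/XX/XO/OX*
[XO/OO/XX/XO/OX] end (terminal +0, X#6); searched .O/../XX/.O/.X to 7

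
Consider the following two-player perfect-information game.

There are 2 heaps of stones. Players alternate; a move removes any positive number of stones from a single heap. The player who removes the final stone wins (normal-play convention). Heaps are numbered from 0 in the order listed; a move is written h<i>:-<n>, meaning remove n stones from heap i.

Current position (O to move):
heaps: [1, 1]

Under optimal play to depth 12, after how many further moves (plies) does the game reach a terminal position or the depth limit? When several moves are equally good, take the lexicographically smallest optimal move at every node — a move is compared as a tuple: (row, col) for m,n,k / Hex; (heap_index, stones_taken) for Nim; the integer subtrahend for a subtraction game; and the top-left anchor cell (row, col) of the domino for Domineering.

[(1,1)] O move#1: h0:-1:-1/(0,1)*, h1:-1:-1/(1,0)
[(0,1)] X move#2: h1:-1:+1/(0,0)*
[(0,0)] end (terminal -1, O#3); searched (1,1) to 12

PV length from [(1,1)]: 2 plies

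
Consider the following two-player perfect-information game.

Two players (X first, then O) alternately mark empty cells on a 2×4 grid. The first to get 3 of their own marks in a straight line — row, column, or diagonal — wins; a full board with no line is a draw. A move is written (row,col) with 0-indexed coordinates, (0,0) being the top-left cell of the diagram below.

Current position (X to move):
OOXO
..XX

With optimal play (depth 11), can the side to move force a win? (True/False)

p1 X@[OOXO/..XX]: (1,0)[OOXO/X.XX]+0 (1,1)[OOXO/.XXX]+1*
p2 O@[OOXO/.XXX] terminal -1; root [OOXO/..XX] d11

X winning at [OOXO/..XX]: True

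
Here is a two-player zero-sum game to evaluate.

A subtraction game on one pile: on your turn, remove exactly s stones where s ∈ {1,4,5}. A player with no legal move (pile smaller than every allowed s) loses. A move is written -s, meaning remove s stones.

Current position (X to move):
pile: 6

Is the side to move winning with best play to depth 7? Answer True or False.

ply 1, X at 6 | -1=-1→5; -4=+1→2*; -5=-1→1
ply 2, O at 2 | -1=-1→1*
ply 3, X at 1 | -1=+1→0*
ply 4: 0 is terminal -1 (O); from 6 depth 7

X winning at [6]: True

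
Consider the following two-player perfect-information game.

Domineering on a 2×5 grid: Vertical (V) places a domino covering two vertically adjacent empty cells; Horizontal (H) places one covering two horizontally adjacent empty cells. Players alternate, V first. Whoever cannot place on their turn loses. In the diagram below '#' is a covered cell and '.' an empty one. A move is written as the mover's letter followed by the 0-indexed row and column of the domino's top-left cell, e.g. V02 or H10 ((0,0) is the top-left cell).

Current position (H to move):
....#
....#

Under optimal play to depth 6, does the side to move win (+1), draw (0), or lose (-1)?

value(....#/....#, H) = +1

[....#/....#] H move#1: H00:-1/##..#/....#, H01:+1/.##.#/....#*, H02:-1/..###/....#, H10:-1/....#/##..#, H11:+1/....#/.##.#, H12:-1/....#/..###
[.##.#/....#] V move#2: V00:-1/###.#/#...#*, V03:-1/.####/...##
[###.#/#...#] H move#3: H11:-1/###.#/###.#, H12:+1/###.#/#.###*
[###.#/#.###] end (terminal -1, V#4); searched ....#/....# to 6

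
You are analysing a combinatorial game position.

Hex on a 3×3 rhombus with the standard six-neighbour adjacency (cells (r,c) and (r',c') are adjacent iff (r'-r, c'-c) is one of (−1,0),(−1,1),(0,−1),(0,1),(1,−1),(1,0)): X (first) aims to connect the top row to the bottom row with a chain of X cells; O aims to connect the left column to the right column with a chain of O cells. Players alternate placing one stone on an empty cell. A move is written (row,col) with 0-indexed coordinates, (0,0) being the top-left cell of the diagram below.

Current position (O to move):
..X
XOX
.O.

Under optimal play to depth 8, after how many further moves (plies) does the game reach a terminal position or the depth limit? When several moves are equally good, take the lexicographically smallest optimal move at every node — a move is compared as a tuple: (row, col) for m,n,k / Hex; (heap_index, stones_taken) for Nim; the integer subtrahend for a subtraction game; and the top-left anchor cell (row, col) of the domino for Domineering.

ply 1, O at ..X/XOX/.O. | (0,0)=-1→O.X/XOX/.O.*; (0,1)=-1→.OX/XOX/.O.; (2,0)=-1→..X/XOX/OO.; (2,2)=-1→..X/XOX/.OO
ply 2, X at O.X/XOX/.O. | (0,1)=+1→OXX/XOX/.O.*; (2,0)=+1→O.X/XOX/XO.; (2,2)=+1→O.X/XOX/.OX
ply 3, O at OXX/XOX/.O. | (2,0)=-1→OXX/XOX/OO.*; (2,2)=-1→OXX/XOX/.OO
ply 4, X at OXX/XOX/OO. | (2,2)=+1→OXX/XOX/OOX*
ply 5: OXX/XOX/OOX is terminal -1 (O); from ..X/XOX/.O. depth 8

PV length from [..X/XOX/.O.]: 4 plies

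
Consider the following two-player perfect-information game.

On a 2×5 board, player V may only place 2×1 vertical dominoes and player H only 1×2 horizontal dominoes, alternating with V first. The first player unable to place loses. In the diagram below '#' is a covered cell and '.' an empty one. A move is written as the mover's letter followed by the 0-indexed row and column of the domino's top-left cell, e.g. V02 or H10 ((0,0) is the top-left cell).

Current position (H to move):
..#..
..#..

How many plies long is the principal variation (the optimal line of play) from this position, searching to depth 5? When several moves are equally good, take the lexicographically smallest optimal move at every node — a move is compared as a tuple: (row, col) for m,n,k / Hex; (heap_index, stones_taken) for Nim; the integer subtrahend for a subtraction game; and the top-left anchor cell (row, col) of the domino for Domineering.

ply 1, H at ..#../..#.. | H00=-1→###../..#..*; H03=-1→..###/..#..; H10=-1→..#../###..; H13=-1→..#../..###
ply 2, V at ###../..#.. | V03=+1→####./..##.*; V04=+1→###.#/..#.#
ply 3, H at ####./..##. | H10=-1→####./####.*
ply 4, V at ####./####. | V04=+1→#####/#####*
ply 5: #####/##### is terminal -1 (H); from ..#../..#.. depth 5

PV length from [..#../..#..]: 4 plies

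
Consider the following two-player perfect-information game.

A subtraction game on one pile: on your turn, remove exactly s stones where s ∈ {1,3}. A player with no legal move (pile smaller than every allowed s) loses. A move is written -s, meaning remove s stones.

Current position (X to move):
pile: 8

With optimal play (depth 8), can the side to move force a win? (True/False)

X winning at [8]: False

p1 X@[8]: -1[7]-1* -3[5]-1
p2 O@[7]: -1[6]+1* -3[4]+1
p3 X@[6]: -1[5]-1* -3[3]-1
p4 O@[5]: -1[4]+1* -3[2]+1
p5 X@[4]: -1[3]-1* -3[1]-1
p6 O@[3]: -1[2]+1* -3[0]+1
p7 X@[2]: -1[1]-1*
p8 O@[1]: -1[0]+1*
p9 X@[0] terminal -1; root [8] d8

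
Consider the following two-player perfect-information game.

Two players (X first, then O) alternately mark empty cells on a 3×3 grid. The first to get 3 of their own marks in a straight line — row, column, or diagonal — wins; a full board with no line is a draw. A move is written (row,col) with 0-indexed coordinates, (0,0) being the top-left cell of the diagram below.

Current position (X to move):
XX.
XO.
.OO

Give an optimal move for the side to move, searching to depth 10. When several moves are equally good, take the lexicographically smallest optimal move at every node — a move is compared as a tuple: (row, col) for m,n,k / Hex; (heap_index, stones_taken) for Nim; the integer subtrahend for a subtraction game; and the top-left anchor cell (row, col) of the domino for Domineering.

X's best at [XX./XO./.OO]: (0,2)

ply 1, X at XX./XO./.OO | (0,2)=+1→XXX/XO./.OO*; (1,2)=-1→XX./XOX/.OO; (2,0)=+1→XX./XO./XOO
ply 2: XXX/XO./.OO is terminal -1 (O); from XX./XO./.OO depth 10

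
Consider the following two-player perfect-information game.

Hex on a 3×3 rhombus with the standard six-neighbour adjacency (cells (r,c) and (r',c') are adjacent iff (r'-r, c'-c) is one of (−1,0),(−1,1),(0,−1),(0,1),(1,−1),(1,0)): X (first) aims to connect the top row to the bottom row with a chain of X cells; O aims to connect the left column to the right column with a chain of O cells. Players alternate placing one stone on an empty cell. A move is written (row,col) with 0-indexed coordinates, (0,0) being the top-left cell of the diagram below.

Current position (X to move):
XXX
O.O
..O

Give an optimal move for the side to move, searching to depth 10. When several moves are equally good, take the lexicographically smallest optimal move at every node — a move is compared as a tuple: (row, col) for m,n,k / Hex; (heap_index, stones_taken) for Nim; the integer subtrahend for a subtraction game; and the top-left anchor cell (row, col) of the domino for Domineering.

ply 1, X at XXX/O.O/..O | (1,1)=+1→XXX/OXO/..O*; (2,0)=-1→XXX/O.O/X.O; (2,1)=-1→XXX/O.O/.XO
ply 2, O at XXX/OXO/..O | (2,0)=-1→XXX/OXO/O.O*; (2,1)=-1→XXX/OXO/.OO
ply 3, X at XXX/OXO/O.O | (2,1)=+1→XXX/OXO/OXO*
ply 4: XXX/OXO/OXO is terminal -1 (O); from XXX/O.O/..O depth 10

X's best at [XXX/O.O/..O]: (1,1)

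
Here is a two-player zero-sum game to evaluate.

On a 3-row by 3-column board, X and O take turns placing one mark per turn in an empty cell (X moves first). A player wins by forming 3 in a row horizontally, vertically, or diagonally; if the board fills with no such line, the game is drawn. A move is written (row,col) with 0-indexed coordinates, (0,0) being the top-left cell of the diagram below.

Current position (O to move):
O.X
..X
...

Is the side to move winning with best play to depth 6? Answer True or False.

p1 O@[O.X/..X/...]: (0,1)[OOX/..X/...]-1* (1,0)[O.X/O.X/...]-1 (1,1)[O.X/.OX/...]-1 (2,0)[O.X/..X/O..]-1 (2,1)[O.X/..X/.O.]-1 (2,2)[O.X/..X/..O]-1
p2 X@[OOX/..X/...]: (1,0)[OOX/X.X/...]+1* (1,1)[OOX/.XX/...]+1 (2,0)[OOX/..X/X..]+1 (2,1)[OOX/..X/.X.]+1 (2,2)[OOX/..X/..X]+1
p3 O@[OOX/X.X/...]: (1,1)[OOX/XOX/...]-1* (2,0)[OOX/X.X/O..]-1 (2,1)[OOX/X.X/.O.]-1 (2,2)[OOX/X.X/..O]-1
p4 X@[OOX/XOX/...]: (2,0)[OOX/XOX/X..]-1 (2,1)[OOX/XOX/.X.]-1 (2,2)[OOX/XOX/..X]+1*
p5 O@[OOX/XOX/..X] terminal -1; root [O.X/..X/...] d6

O winning at [O.X/..X/...]: False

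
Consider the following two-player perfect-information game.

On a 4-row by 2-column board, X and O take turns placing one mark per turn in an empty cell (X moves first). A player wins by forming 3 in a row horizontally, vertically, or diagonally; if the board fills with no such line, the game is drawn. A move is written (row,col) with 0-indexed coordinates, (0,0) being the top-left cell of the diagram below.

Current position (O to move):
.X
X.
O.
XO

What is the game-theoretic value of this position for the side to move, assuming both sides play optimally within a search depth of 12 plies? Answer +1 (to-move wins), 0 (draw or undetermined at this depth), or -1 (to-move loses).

[.X/X./O./XO] O move#1: (0,0):+0/OX/X./O./XO*, (1,1):+0/.X/XO/O./XO, (2,1):+0/.X/X./OO/XO
[OX/X./O./XO] X move#2: (1,1):+0/OX/XX/O./XO*, (2,1):+0/OX/X./OX/XO
[OX/XX/O./XO] O move#3: (2,1):+0/OX/XX/OO/XO*
[OX/XX/OO/XO] end (terminal +0, X#4); searched .X/X./O./XO to 12

value(.X/X./O./XO, O) = 0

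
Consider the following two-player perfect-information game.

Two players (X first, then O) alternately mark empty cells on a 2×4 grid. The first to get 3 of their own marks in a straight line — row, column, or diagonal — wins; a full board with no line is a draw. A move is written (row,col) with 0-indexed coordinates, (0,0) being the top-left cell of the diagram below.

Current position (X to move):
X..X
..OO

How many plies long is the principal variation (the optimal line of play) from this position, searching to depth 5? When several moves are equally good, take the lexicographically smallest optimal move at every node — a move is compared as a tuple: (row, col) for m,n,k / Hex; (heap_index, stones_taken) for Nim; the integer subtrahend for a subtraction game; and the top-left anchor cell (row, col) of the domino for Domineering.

[X..X/..OO] X move#1: (0,1):-1/XX.X/..OO, (0,2):-1/X.XX/..OO, (1,0):-1/X..X/X.OO, (1,1):+0/X..X/.XOO*
[X..X/.XOO] O move#2: (0,1):+0/XO.X/.XOO*, (0,2):+0/X.OX/.XOO, (1,0):+0/X..X/OXOO
[XO.X/.XOO] X move#3: (0,2):+0/XOXX/.XOO*, (1,0):+0/XO.X/XXOO
[XOXX/.XOO] O move#4: (1,0):+0/XOXX/OXOO*
[XOXX/OXOO] end (terminal +0, X#5); searched X..X/..OO to 5

PV length from [X..X/..OO]: 4 plies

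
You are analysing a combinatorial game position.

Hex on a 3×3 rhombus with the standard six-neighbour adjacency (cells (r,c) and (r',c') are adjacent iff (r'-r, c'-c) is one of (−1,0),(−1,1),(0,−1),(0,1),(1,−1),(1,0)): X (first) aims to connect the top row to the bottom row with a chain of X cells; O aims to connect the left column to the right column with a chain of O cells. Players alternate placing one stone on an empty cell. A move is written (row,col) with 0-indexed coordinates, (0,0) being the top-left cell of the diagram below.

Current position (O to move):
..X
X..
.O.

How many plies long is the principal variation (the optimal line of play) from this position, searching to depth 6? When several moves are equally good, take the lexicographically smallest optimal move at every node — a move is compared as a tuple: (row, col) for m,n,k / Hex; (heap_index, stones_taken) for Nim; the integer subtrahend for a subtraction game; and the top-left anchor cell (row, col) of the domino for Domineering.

ply 1, O at ..X/X../.O. | (0,0)=-1→O.X/X../.O.; (0,1)=-1→.OX/X../.O.; (1,1)=-1→..X/XO./.O.; (1,2)=-1→..X/X.O/.O.; (2,0)=+1→..X/X../OO.*; (2,2)=-1→..X/X../.OO
ply 2, X at ..X/X../OO. | (0,0)=-1→X.X/X../OO.*; (0,1)=-1→.XX/X../OO.; (1,1)=-1→..X/XX./OO.; (1,2)=-1→..X/X.X/OO.; (2,2)=-1→..X/X../OOX
ply 3, O at X.X/X../OO. | (0,1)=+1→XOX/X../OO.*; (1,1)=+1→X.X/XO./OO.; (1,2)=+1→X.X/X.O/OO.; (2,2)=+1→X.X/X../OOO
ply 4, X at XOX/X../OO. | (1,1)=-1→XOX/XX./OO.*; (1,2)=-1→XOX/X.X/OO.; (2,2)=-1→XOX/X../OOX
ply 5, O at XOX/XX./OO. | (1,2)=+1→XOX/XXO/OO.*; (2,2)=+1→XOX/XX./OOO
ply 6: XOX/XXO/OO. is terminal -1 (X); from ..X/X../.O. depth 6

PV length from [..X/X../.O.]: 5 plies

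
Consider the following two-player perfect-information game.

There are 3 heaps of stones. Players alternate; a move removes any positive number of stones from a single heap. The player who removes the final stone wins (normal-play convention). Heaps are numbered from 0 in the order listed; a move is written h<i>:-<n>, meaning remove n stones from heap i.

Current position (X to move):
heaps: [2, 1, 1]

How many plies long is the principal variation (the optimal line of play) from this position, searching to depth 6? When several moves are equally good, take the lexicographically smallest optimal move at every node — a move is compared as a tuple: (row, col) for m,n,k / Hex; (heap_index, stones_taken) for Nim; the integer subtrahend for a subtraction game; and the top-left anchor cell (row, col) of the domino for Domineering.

PV length from [(2,1,1)]: 3 plies

p1 X@[(2,1,1)]: h0:-1[(1,1,1)]-1 h0:-2[(0,1,1)]+1* h1:-1[(2,0,1)]-1 h2:-1[(2,1,0)]-1
p2 O@[(0,1,1)]: h1:-1[(0,0,1)]-1* h2:-1[(0,1,0)]-1
p3 X@[(0,0,1)]: h2:-1[(0,0,0)]+1*
p4 O@[(0,0,0)] terminal -1; root [(2,1,1)] d6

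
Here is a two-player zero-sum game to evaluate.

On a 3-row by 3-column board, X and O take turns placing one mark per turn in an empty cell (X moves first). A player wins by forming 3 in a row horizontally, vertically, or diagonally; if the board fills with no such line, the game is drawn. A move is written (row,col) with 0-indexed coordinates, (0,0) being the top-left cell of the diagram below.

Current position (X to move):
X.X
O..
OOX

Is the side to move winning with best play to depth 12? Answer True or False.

[X.X/O../OOX] X move#1: (0,1):+1/XXX/O../OOX*, (1,1):+1/X.X/OX./OOX, (1,2):+1/X.X/O.X/OOX
[XXX/O../OOX] end (terminal -1, O#2); searched X.X/O../OOX to 12

X winning at [X.X/O../OOX]: True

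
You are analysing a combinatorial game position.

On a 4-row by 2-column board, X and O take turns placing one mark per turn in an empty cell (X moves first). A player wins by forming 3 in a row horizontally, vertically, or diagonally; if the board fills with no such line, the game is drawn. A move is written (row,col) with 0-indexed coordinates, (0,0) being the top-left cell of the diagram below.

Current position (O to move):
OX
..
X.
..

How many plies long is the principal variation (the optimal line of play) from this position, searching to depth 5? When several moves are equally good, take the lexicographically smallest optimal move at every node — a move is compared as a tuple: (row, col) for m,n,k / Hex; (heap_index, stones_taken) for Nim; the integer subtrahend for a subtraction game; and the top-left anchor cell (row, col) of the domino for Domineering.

PV length from [OX/../X./..]: 5 plies

ply 1, O at OX/../X./.. | (1,0)=+0→OX/O./X./..*; (1,1)=+0→OX/.O/X./..; (2,1)=+0→OX/../XO/..; (3,0)=+0→OX/../X./O.; (3,1)=+0→OX/../X./.O
ply 2, X at OX/O./X./.. | (1,1)=+0→OX/OX/X./..*; (2,1)=+0→OX/O./XX/..; (3,0)=+0→OX/O./X./X.; (3,1)=+0→OX/O./X./.X
ply 3, O at OX/OX/X./.. | (2,1)=+0→OX/OX/XO/..*; (3,0)=-1→OX/OX/X./O.; (3,1)=-1→OX/OX/X./.O
ply 4, X at OX/OX/XO/.. | (3,0)=+0→OX/OX/XO/X.*; (3,1)=+0→OX/OX/XO/.X
ply 5, O at OX/OX/XO/X. | (3,1)=+0→OX/OX/XO/XO*
ply 6: OX/OX/XO/XO is terminal +0 (X); from OX/../X./.. depth 5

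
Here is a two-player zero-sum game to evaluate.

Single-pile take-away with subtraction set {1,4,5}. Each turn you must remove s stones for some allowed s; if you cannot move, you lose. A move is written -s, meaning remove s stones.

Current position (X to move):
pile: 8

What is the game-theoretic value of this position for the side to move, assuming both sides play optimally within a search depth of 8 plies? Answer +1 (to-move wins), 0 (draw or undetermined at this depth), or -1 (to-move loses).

p1 X@[8]: -1[7]-1* -4[4]-1 -5[3]-1
p2 O@[7]: -1[6]-1 -4[3]-1 -5[2]+1*
p3 X@[2]: -1[1]-1*
p4 O@[1]: -1[0]+1*
p5 X@[0] terminal -1; root [8] d8

value(8, X) = -1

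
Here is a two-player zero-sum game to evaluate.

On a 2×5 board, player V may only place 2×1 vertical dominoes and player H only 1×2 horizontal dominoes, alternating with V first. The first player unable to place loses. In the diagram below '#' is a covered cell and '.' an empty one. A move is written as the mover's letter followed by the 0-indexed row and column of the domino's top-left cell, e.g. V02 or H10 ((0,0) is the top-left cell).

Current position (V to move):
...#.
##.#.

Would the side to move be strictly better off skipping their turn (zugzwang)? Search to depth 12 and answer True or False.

zugzwang(...#./##.#., V) = False

ply 1, V at ...#./##.#. | V02=+1→..##./####.*; V04=-1→...##/##.##
ply 2, H at ..##./####. | H00=-1→####./####.*
ply 3, V at ####./####. | V04=+1→#####/#####*
ply 4: #####/##### is terminal -1 (H); from ...#./##.#. depth 12
pass branch (H moves first from the same position):
  | ply 1, H at ...#./##.#. | H00=-1→##.#./##.#.*; H01=-1→.###./##.#.
  | ply 2, V at ##.#./##.#. | V02=+1→####./####.*; V04=+1→##.##/##.##
  | ply 3: ####./####. is terminal -1 (H); from ...#./##.#. depth 12
V moving scores +1; V passing scores +1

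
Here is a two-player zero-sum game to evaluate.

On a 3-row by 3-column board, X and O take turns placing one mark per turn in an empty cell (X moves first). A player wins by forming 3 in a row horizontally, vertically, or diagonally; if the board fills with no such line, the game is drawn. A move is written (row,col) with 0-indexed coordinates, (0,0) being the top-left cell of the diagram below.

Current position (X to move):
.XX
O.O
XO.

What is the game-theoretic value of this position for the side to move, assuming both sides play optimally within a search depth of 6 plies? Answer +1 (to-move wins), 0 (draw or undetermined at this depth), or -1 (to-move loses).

value(.XX/O.O/XO., X) = +1

p1 X@[.XX/O.O/XO.]: (0,0)[XXX/O.O/XO.]+1* (1,1)[.XX/OXO/XO.]+1 (2,2)[.XX/O.O/XOX]-1
p2 O@[XXX/O.O/XO.] terminal -1; root [.XX/O.O/XO.] d6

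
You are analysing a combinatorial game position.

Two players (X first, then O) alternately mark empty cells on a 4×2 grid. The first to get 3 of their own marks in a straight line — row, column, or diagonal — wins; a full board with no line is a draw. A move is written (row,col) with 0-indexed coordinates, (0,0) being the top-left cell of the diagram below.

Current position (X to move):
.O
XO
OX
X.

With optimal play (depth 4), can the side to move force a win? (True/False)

p1 X@[.O/XO/OX/X.]: (0,0)[XO/XO/OX/X.]+0* (3,1)[.O/XO/OX/XX]+0
p2 O@[XO/XO/OX/X.]: (3,1)[XO/XO/OX/XO]+0*
p3 X@[XO/XO/OX/XO] terminal +0; root [.O/XO/OX/X.] d4

X winning at [.O/XO/OX/X.]: False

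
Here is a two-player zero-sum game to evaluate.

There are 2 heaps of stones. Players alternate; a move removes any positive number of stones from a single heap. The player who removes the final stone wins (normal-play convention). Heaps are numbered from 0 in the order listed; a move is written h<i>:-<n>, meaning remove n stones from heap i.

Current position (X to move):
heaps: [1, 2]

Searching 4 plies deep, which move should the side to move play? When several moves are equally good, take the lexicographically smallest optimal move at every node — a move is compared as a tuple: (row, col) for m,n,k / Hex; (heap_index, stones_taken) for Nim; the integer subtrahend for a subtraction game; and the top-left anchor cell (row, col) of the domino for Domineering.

X's best at [(1,2)]: h1:-1

p1 X@[(1,2)]: h0:-1[(0,2)]-1 h1:-1[(1,1)]+1* h1:-2[(1,0)]-1
p2 O@[(1,1)]: h0:-1[(0,1)]-1* h1:-1[(1,0)]-1
p3 X@[(0,1)]: h1:-1[(0,0)]+1*
p4 O@[(0,0)] terminal -1; root [(1,2)] d4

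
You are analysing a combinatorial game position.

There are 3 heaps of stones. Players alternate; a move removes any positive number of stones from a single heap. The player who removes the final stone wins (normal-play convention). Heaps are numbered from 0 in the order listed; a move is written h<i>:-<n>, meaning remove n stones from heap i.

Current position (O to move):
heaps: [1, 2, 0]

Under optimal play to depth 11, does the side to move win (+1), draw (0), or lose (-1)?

value((1,2,0), O) = +1

ply 1, O at (1,2,0) | h0:-1=-1→(0,2,0); h1:-1=+1→(1,1,0)*; h1:-2=-1→(1,0,0)
ply 2, X at (1,1,0) | h0:-1=-1→(0,1,0)*; h1:-1=-1→(1,0,0)
ply 3, O at (0,1,0) | h1:-1=+1→(0,0,0)*
ply 4: (0,0,0) is terminal -1 (X); from (1,2,0) depth 11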